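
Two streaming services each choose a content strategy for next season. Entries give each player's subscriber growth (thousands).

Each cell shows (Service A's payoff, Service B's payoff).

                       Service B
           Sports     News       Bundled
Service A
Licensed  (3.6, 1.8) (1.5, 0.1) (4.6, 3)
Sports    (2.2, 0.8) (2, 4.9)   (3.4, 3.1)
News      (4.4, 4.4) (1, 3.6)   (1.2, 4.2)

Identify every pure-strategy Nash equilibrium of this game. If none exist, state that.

Pure-strategy Nash equilibria: (Licensed, Bundled), (Sports, News), (News, Sports)

(Licensed, Sports): Service A can switch to News (3.6 → 4.4). Not NE.
(Licensed, News): Service A can switch to Sports (1.5 → 2). Not NE.
(Licensed, Bundled): Service A gets 4.6, best alternative 3.4; Service B gets 3, best alternative 1.8. No profitable deviation — NE.
(Sports, Sports): Service A can switch to Licensed (2.2 → 3.6). Not NE.
(Sports, News): Service A gets 2, best alternative 1.5; Service B gets 4.9, best alternative 3.1. No profitable deviation — NE.
(Sports, Bundled): Service A can switch to Licensed (3.4 → 4.6). Not NE.
(News, Sports): Service A gets 4.4, best alternative 3.6; Service B gets 4.4, best alternative 4.2. No profitable deviation — NE.
(News, News): Service A can switch to Licensed (1 → 1.5). Not NE.
(News, Bundled): Service A can switch to Licensed (1.2 → 4.6). Not NE.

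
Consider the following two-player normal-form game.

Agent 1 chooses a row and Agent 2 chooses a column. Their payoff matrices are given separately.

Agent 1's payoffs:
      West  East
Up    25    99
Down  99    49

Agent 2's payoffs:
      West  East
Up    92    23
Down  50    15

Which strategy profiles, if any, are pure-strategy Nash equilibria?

Agent 1 against West: payoffs 25, 99 → best response Down.
Agent 1 against East: payoffs 99, 49 → best response Up.
Agent 2 against Up: payoffs 92, 23 → best response West.
Agent 2 against Down: payoffs 50, 15 → best response West.
Mutual best responses: (Down, West).

The unique pure-strategy Nash equilibrium is (Down, West).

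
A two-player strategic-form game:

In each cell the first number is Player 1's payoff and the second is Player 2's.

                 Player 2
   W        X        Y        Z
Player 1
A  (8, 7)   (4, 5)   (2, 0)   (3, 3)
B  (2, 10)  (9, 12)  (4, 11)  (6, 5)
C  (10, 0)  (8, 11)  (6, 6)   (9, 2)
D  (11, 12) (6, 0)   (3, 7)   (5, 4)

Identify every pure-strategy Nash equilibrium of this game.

The pure Nash equilibria are (B, X); (D, W).

Check each profile: it is a Nash equilibrium iff no player can strictly gain by switching unilaterally.
(A, W): Player 1 can switch to C (8 → 10). Not NE.
(A, X): Player 1 can switch to B (4 → 9). Not NE.
(A, Y): Player 1 can switch to B (2 → 4). Not NE.
(A, Z): Player 1 can switch to B (3 → 6). Not NE.
(B, W): Player 1 can switch to A (2 → 8). Not NE.
(B, X): Player 1 gets 9, best alternative 8; Player 2 gets 12, best alternative 11. No profitable deviation — NE.
(B, Y): Player 1 can switch to C (4 → 6). Not NE.
(B, Z): Player 1 can switch to C (6 → 9). Not NE.
(C, W): Player 1 can switch to D (10 → 11). Not NE.
(D, W): Player 1 gets 11, best alternative 10; Player 2 gets 12, best alternative 7. No profitable deviation — NE.
(The remaining 6 profiles each have a profitable deviation by the same check.)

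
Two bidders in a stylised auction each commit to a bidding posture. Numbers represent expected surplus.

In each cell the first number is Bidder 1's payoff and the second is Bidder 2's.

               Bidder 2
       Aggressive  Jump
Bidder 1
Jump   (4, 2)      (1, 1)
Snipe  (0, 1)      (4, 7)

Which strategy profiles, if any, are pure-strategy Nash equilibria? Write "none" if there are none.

(Jump, Aggressive): Bidder 1 gets 4, best alternative 0; Bidder 2 gets 2, best alternative 1. No profitable deviation — NE.
(Jump, Jump): Bidder 1 can switch to Snipe (1 → 4). Not NE.
(Snipe, Aggressive): Bidder 1 can switch to Jump (0 → 4). Not NE.
(Snipe, Jump): Bidder 1 gets 4, best alternative 1; Bidder 2 gets 7, best alternative 1. No profitable deviation — NE.

(Jump, Aggressive), (Snipe, Jump)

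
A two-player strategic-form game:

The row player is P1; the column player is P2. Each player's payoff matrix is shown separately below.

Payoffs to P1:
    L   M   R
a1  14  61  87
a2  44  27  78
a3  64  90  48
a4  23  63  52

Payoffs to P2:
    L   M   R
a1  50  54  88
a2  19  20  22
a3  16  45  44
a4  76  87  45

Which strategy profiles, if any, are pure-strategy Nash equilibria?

(a1, R) and (a3, M)

P1 against L: payoffs 14, 44, 64, 23 → best response a3.
P1 against M: payoffs 61, 27, 90, 63 → best response a3.
P1 against R: payoffs 87, 78, 48, 52 → best response a1.
P2 against a1: payoffs 50, 54, 88 → best response R.
P2 against a2: payoffs 19, 20, 22 → best response R.
P2 against a3: payoffs 16, 45, 44 → best response M.
P2 against a4: payoffs 76, 87, 45 → best response M.
Mutual best responses: (a1, R); (a3, M).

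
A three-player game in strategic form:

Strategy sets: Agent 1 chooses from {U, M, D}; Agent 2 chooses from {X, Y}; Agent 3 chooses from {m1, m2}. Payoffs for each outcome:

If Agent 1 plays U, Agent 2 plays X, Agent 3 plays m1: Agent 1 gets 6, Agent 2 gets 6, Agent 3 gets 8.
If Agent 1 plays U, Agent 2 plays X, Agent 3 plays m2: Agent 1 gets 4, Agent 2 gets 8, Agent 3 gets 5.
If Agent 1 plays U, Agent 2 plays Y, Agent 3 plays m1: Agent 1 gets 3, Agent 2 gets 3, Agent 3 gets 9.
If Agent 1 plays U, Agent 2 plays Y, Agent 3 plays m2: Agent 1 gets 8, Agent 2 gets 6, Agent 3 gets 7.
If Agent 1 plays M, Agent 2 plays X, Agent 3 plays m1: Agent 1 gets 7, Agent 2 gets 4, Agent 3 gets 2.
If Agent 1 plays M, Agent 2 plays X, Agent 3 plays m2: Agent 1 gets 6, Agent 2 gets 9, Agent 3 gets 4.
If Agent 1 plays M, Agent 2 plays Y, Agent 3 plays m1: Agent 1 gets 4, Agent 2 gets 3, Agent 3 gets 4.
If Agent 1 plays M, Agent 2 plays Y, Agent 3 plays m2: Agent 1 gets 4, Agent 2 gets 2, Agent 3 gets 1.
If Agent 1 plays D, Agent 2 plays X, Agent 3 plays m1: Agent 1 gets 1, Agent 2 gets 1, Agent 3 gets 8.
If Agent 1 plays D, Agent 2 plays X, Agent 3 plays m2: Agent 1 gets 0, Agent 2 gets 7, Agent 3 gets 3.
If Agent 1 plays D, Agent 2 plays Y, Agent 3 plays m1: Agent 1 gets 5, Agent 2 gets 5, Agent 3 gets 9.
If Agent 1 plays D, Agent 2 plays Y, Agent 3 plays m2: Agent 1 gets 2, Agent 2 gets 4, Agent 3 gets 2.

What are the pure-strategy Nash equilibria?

The pure Nash equilibria are (M, X, m2); (D, Y, m1).

Agent 1 against (X, m1): payoffs 6, 7, 1 → best response M.
Agent 1 against (X, m2): payoffs 4, 6, 0 → best response M.
Agent 1 against (Y, m1): payoffs 3, 4, 5 → best response D.
Agent 1 against (Y, m2): payoffs 8, 4, 2 → best response U.
Agent 2 against (U, m1): payoffs 6, 3 → best response X.
Agent 2 against (U, m2): payoffs 8, 6 → best response X.
Agent 2 against (M, m1): payoffs 4, 3 → best response X.
Agent 2 against (M, m2): payoffs 9, 2 → best response X.
Agent 2 against (D, m1): payoffs 1, 5 → best response Y.
Agent 2 against (D, m2): payoffs 7, 4 → best response X.
Agent 3 against (U, X): payoffs 8, 5 → best response m1.
Agent 3 against (U, Y): payoffs 9, 7 → best response m1.
Agent 3 against (M, X): payoffs 2, 4 → best response m2.
Agent 3 against (M, Y): payoffs 4, 1 → best response m1.
Agent 3 against (D, X): payoffs 8, 3 → best response m1.
Agent 3 against (D, Y): payoffs 9, 2 → best response m1.
Mutual best responses: (M, X, m2); (D, Y, m1).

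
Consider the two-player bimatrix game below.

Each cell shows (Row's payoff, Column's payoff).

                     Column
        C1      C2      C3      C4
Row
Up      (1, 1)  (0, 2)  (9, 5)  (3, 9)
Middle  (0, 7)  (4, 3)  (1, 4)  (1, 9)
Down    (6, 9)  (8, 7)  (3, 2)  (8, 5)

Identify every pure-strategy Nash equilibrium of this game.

(Down, C1)

Check each profile: it is a Nash equilibrium iff no player can strictly gain by switching unilaterally.
(Up, C1): Row can switch to Down (1 → 6). Not NE.
(Up, C2): Row can switch to Middle (0 → 4). Not NE.
(Up, C3): Column can switch to C4 (5 → 9). Not NE.
(Up, C4): Row can switch to Down (3 → 8). Not NE.
(Middle, C1): Row can switch to Up (0 → 1). Not NE.
(Middle, C2): Row can switch to Down (4 → 8). Not NE.
(Middle, C3): Row can switch to Up (1 → 9). Not NE.
(Middle, C4): Row can switch to Up (1 → 3). Not NE.
(Down, C1): Row gets 6, best alternative 1; Column gets 9, best alternative 7. No profitable deviation — NE.
(The remaining 3 profiles each have a profitable deviation by the same check.)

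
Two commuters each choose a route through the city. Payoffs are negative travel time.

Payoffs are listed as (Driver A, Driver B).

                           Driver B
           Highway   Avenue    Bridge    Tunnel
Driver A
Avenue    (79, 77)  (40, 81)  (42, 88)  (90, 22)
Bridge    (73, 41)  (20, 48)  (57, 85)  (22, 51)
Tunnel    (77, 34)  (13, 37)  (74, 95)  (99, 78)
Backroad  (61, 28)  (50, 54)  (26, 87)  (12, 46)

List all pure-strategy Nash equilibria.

Pure NE: (Tunnel, Bridge)

For each player, find the best response to each opponent profile; mutual best responses are the pure NE.
Driver A against Highway: payoffs 79, 73, 77, 61 → best response Avenue.
Driver A against Avenue: payoffs 40, 20, 13, 50 → best response Backroad.
Driver A against Bridge: payoffs 42, 57, 74, 26 → best response Tunnel.
Driver A against Tunnel: payoffs 90, 22, 99, 12 → best response Tunnel.
Driver B against Avenue: payoffs 77, 81, 88, 22 → best response Bridge.
Driver B against Bridge: payoffs 41, 48, 85, 51 → best response Bridge.
Driver B against Tunnel: payoffs 34, 37, 95, 78 → best response Bridge.
Driver B against Backroad: payoffs 28, 54, 87, 46 → best response Bridge.
Mutual best responses: (Tunnel, Bridge).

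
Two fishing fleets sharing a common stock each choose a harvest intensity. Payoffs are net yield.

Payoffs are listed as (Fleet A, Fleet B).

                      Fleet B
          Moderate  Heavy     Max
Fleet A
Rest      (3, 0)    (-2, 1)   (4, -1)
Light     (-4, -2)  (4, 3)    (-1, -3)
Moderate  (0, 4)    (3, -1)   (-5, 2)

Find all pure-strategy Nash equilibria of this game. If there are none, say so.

Pure NE: (Light, Heavy)

Fleet A against Moderate: payoffs 3, -4, 0 → best response Rest.
Fleet A against Heavy: payoffs -2, 4, 3 → best response Light.
Fleet A against Max: payoffs 4, -1, -5 → best response Rest.
Fleet B against Rest: payoffs 0, 1, -1 → best response Heavy.
Fleet B against Light: payoffs -2, 3, -3 → best response Heavy.
Fleet B against Moderate: payoffs 4, -1, 2 → best response Moderate.
Mutual best responses: (Light, Heavy).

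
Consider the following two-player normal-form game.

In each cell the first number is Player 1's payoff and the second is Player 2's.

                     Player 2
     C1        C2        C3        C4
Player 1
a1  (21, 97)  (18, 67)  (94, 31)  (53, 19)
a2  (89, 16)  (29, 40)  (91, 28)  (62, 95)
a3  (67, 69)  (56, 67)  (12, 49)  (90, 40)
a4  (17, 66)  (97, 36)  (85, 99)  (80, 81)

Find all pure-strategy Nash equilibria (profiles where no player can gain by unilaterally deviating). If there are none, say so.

This game has no pure Nash equilibrium.

For each strategy profile, look for a profitable unilateral deviation.
(a1, C1): Player 1 can switch to a2 (21 → 89). Not NE.
(a1, C2): Player 1 can switch to a2 (18 → 29). Not NE.
(a1, C3): Player 2 can switch to C1 (31 → 97). Not NE.
(a1, C4): Player 1 can switch to a2 (53 → 62). Not NE.
(a2, C1): Player 2 can switch to C2 (16 → 40). Not NE.
(a2, C2): Player 1 can switch to a3 (29 → 56). Not NE.
(a2, C3): Player 1 can switch to a1 (91 → 94). Not NE.
(a2, C4): Player 1 can switch to a3 (62 → 90). Not NE.
(The remaining 8 profiles each have a profitable deviation by the same check.)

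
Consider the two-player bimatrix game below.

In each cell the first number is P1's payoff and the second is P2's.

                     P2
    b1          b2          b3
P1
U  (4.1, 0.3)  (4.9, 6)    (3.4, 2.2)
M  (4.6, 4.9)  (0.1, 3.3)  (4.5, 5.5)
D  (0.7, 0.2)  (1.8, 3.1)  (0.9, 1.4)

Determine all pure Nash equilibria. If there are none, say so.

The pure Nash equilibria are (U, b2) and (M, b3).

(U, b1): P1 can switch to M (4.1 → 4.6). Not NE.
(U, b2): P1 gets 4.9, best alternative 1.8; P2 gets 6, best alternative 2.2. No profitable deviation — NE.
(U, b3): P1 can switch to M (3.4 → 4.5). Not NE.
(M, b1): P2 can switch to b3 (4.9 → 5.5). Not NE.
(M, b2): P1 can switch to U (0.1 → 4.9). Not NE.
(M, b3): P1 gets 4.5, best alternative 3.4; P2 gets 5.5, best alternative 4.9. No profitable deviation — NE.
(D, b1): P1 can switch to U (0.7 → 4.1). Not NE.
(D, b2): P1 can switch to U (1.8 → 4.9). Not NE.
(D, b3): P1 can switch to U (0.9 → 3.4). Not NE.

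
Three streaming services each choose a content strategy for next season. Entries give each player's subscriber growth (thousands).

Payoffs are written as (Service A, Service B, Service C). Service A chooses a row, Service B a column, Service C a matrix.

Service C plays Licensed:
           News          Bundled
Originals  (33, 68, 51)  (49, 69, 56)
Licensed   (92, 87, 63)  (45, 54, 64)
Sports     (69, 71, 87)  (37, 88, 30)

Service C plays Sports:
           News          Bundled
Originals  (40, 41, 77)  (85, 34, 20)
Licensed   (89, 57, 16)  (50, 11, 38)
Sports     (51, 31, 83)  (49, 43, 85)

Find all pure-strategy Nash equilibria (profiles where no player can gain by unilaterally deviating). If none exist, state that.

Check each profile: it is a Nash equilibrium iff no player can strictly gain by switching unilaterally.
(Originals, News, Licensed): Service A can switch to Licensed (33 → 92). Not NE.
(Originals, News, Sports): Service A can switch to Licensed (40 → 89). Not NE.
(Originals, Bundled, Licensed): Service A gets 49, best alternative 45; Service B gets 69, best alternative 68; Service C gets 56, best alternative 20. No profitable deviation — NE.
(Originals, Bundled, Sports): Service B can switch to News (34 → 41). Not NE.
(Licensed, News, Licensed): Service A gets 92, best alternative 69; Service B gets 87, best alternative 54; Service C gets 63, best alternative 16. No profitable deviation — NE.
(Licensed, News, Sports): Service C can switch to Licensed (16 → 63). Not NE.
(Licensed, Bundled, Licensed): Service A can switch to Originals (45 → 49). Not NE.
(Licensed, Bundled, Sports): Service A can switch to Originals (50 → 85). Not NE.
(The remaining 4 profiles each have a profitable deviation by the same check.)

The pure Nash equilibria are (Originals, Bundled, Licensed); (Licensed, News, Licensed).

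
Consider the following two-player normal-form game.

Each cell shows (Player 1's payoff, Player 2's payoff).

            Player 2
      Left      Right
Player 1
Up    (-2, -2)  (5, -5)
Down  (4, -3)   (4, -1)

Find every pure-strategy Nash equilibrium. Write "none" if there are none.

none

(Up, Left): Player 1 can switch to Down (-2 → 4). Not NE.
(Up, Right): Player 2 can switch to Left (-5 → -2). Not NE.
(Down, Left): Player 2 can switch to Right (-3 → -1). Not NE.
(Down, Right): Player 1 can switch to Up (4 → 5). Not NE.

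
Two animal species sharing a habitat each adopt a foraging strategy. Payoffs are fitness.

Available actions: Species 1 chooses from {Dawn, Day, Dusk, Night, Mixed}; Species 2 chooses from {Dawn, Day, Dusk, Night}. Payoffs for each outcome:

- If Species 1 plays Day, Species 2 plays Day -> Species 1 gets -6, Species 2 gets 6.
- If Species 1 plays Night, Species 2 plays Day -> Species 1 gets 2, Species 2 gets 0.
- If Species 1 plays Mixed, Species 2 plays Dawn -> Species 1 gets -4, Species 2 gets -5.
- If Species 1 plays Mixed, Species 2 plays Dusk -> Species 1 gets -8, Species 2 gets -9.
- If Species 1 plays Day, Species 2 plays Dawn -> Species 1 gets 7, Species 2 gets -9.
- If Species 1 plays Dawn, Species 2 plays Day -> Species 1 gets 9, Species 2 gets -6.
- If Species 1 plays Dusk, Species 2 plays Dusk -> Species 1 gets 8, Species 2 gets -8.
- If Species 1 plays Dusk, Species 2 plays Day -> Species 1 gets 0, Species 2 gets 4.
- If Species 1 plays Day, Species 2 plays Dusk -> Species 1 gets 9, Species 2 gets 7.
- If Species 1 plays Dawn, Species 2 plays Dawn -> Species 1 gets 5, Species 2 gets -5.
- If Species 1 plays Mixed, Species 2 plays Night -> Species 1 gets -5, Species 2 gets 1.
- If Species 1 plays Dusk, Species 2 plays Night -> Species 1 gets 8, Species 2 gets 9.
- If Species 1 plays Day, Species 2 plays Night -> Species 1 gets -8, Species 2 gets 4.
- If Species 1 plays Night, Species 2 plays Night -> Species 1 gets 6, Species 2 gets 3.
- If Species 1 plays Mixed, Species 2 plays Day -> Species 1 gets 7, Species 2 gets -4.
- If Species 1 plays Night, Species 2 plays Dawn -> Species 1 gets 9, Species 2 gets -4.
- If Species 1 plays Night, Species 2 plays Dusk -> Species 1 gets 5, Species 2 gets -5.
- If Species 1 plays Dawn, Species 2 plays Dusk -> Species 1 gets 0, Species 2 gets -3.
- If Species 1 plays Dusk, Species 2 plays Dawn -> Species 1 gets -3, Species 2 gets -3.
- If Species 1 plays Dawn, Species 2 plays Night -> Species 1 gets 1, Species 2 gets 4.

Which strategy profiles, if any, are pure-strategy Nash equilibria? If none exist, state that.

(Dawn, Dawn): Species 1 can switch to Day (5 → 7). Not NE.
(Dawn, Day): Species 2 can switch to Dawn (-6 → -5). Not NE.
(Dawn, Dusk): Species 1 can switch to Day (0 → 9). Not NE.
(Dawn, Night): Species 1 can switch to Dusk (1 → 8). Not NE.
(Day, Dawn): Species 1 can switch to Night (7 → 9). Not NE.
(Day, Day): Species 1 can switch to Dawn (-6 → 9). Not NE.
(Day, Dusk): Species 1 gets 9, best alternative 8; Species 2 gets 7, best alternative 6. No profitable deviation — NE.
(Day, Night): Species 1 can switch to Dawn (-8 → 1). Not NE.
(Dusk, Dawn): Species 1 can switch to Dawn (-3 → 5). Not NE.
(Dusk, Day): Species 1 can switch to Dawn (0 → 9). Not NE.
(Dusk, Dusk): Species 1 can switch to Day (8 → 9). Not NE.
(Dusk, Night): Species 1 gets 8, best alternative 6; Species 2 gets 9, best alternative 4. No profitable deviation — NE.
(The remaining 8 profiles each have a profitable deviation by the same check.)

Pure-strategy Nash equilibria: (Day, Dusk); (Dusk, Night)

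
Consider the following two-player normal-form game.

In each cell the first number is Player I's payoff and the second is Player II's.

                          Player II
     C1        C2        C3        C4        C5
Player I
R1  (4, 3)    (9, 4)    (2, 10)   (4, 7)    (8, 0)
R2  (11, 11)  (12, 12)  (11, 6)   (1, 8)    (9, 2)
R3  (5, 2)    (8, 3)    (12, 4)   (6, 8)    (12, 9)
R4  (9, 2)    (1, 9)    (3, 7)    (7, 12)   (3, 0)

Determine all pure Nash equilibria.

(R1, C1): Player I can switch to R2 (4 → 11). Not NE.
(R1, C2): Player I can switch to R2 (9 → 12). Not NE.
(R1, C3): Player I can switch to R2 (2 → 11). Not NE.
(R1, C4): Player I can switch to R3 (4 → 6). Not NE.
(R1, C5): Player I can switch to R2 (8 → 9). Not NE.
(R2, C1): Player II can switch to C2 (11 → 12). Not NE.
(R2, C2): Player I gets 12, best alternative 9; Player II gets 12, best alternative 11. No profitable deviation — NE.
(R2, C3): Player I can switch to R3 (11 → 12). Not NE.
(R2, C4): Player I can switch to R1 (1 → 4). Not NE.
(R2, C5): Player I can switch to R3 (9 → 12). Not NE.
(R3, C1): Player I can switch to R2 (5 → 11). Not NE.
(R3, C5): Player I gets 12, best alternative 9; Player II gets 9, best alternative 8. No profitable deviation — NE.
(R4, C4): Player I gets 7, best alternative 6; Player II gets 12, best alternative 9. No profitable deviation — NE.
(The remaining 7 profiles each have a profitable deviation by the same check.)

Pure-strategy Nash equilibria: (R2, C2); (R3, C5); (R4, C4)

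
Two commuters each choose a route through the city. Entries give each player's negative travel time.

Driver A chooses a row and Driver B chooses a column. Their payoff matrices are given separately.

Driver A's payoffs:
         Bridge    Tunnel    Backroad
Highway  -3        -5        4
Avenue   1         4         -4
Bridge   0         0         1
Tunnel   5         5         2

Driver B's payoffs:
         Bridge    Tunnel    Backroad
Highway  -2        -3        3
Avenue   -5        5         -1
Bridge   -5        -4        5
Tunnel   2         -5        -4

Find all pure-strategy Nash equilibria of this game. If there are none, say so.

(Highway, Backroad), (Tunnel, Bridge)

Driver A against Bridge: payoffs -3, 1, 0, 5 → best response Tunnel.
Driver A against Tunnel: payoffs -5, 4, 0, 5 → best response Tunnel.
Driver A against Backroad: payoffs 4, -4, 1, 2 → best response Highway.
Driver B against Highway: payoffs -2, -3, 3 → best response Backroad.
Driver B against Avenue: payoffs -5, 5, -1 → best response Tunnel.
Driver B against Bridge: payoffs -5, -4, 5 → best response Backroad.
Driver B against Tunnel: payoffs 2, -5, -4 → best response Bridge.
Mutual best responses: (Highway, Backroad); (Tunnel, Bridge).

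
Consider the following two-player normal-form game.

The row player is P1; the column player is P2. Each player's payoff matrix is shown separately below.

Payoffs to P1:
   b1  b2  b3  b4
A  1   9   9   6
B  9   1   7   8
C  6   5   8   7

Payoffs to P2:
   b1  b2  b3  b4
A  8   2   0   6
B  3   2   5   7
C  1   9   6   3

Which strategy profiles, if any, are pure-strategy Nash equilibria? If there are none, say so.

For each player, find the best response to each opponent profile; mutual best responses are the pure NE.
P1 against b1: payoffs 1, 9, 6 → best response B.
P1 against b2: payoffs 9, 1, 5 → best response A.
P1 against b3: payoffs 9, 7, 8 → best response A.
P1 against b4: payoffs 6, 8, 7 → best response B.
P2 against A: payoffs 8, 2, 0, 6 → best response b1.
P2 against B: payoffs 3, 2, 5, 7 → best response b4.
P2 against C: payoffs 1, 9, 6, 3 → best response b2.
Mutual best responses: (B, b4).

Pure NE: (B, b4)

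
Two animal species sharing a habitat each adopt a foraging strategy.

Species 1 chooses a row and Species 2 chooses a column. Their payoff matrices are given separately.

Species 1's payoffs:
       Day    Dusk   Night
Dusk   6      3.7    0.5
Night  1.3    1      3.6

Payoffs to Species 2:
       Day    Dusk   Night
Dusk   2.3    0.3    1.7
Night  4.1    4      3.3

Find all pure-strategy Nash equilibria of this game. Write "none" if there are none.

(Dusk, Day)

Check each profile: it is a Nash equilibrium iff no player can strictly gain by switching unilaterally.
(Dusk, Day): Species 1 gets 6, best alternative 1.3; Species 2 gets 2.3, best alternative 1.7. No profitable deviation — NE.
(Dusk, Dusk): Species 2 can switch to Day (0.3 → 2.3). Not NE.
(Dusk, Night): Species 1 can switch to Night (0.5 → 3.6). Not NE.
(Night, Day): Species 1 can switch to Dusk (1.3 → 6). Not NE.
(Night, Dusk): Species 1 can switch to Dusk (1 → 3.7). Not NE.
(Night, Night): Species 2 can switch to Day (3.3 → 4.1). Not NE.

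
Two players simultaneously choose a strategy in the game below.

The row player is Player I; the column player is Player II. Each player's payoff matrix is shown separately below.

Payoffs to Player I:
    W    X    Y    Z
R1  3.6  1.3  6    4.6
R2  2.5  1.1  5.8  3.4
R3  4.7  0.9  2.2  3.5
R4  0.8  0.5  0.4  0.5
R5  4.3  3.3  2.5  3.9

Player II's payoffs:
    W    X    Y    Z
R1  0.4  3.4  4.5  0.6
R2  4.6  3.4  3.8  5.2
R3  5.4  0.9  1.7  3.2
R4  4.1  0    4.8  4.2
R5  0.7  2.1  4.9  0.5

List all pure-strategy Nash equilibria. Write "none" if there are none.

Pure-strategy Nash equilibria: (R1, Y) and (R3, W)

For each player, find the best response to each opponent profile; mutual best responses are the pure NE.
Player I against W: payoffs 3.6, 2.5, 4.7, 0.8, 4.3 → best response R3.
Player I against X: payoffs 1.3, 1.1, 0.9, 0.5, 3.3 → best response R5.
Player I against Y: payoffs 6, 5.8, 2.2, 0.4, 2.5 → best response R1.
Player I against Z: payoffs 4.6, 3.4, 3.5, 0.5, 3.9 → best response R1.
Player II against R1: payoffs 0.4, 3.4, 4.5, 0.6 → best response Y.
Player II against R2: payoffs 4.6, 3.4, 3.8, 5.2 → best response Z.
Player II against R3: payoffs 5.4, 0.9, 1.7, 3.2 → best response W.
Player II against R4: payoffs 4.1, 0, 4.8, 4.2 → best response Y.
Player II against R5: payoffs 0.7, 2.1, 4.9, 0.5 → best response Y.
Mutual best responses: (R1, Y); (R3, W).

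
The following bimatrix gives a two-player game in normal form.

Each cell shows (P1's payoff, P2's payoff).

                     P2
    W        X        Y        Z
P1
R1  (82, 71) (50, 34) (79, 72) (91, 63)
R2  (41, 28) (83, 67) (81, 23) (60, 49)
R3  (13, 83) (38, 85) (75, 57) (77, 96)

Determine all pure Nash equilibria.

(R2, X)

P1 against W: payoffs 82, 41, 13 → best response R1.
P1 against X: payoffs 50, 83, 38 → best response R2.
P1 against Y: payoffs 79, 81, 75 → best response R2.
P1 against Z: payoffs 91, 60, 77 → best response R1.
P2 against R1: payoffs 71, 34, 72, 63 → best response Y.
P2 against R2: payoffs 28, 67, 23, 49 → best response X.
P2 against R3: payoffs 83, 85, 57, 96 → best response Z.
Mutual best responses: (R2, X).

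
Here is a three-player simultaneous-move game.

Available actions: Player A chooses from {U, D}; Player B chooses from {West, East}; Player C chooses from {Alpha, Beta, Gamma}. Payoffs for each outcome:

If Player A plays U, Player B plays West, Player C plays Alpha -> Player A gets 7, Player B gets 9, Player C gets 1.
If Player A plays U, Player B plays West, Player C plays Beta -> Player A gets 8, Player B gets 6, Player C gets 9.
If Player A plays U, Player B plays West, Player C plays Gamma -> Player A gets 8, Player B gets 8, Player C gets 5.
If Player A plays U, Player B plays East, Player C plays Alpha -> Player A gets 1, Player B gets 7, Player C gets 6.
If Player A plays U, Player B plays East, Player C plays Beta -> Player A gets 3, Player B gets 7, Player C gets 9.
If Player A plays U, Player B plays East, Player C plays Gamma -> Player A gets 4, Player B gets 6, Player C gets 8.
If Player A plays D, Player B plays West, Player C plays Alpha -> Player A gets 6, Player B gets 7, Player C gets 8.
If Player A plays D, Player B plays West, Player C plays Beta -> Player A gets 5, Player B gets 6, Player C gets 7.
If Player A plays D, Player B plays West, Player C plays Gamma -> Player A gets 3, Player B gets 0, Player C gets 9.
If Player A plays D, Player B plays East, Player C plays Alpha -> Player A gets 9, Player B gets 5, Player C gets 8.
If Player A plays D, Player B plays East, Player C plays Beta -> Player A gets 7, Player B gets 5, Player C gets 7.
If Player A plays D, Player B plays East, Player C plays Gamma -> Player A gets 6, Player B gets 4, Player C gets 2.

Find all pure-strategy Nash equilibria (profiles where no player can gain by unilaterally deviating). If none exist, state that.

This game has no pure Nash equilibrium.

Player A against (West, Alpha): payoffs 7, 6 → best response U.
Player A against (West, Beta): payoffs 8, 5 → best response U.
Player A against (West, Gamma): payoffs 8, 3 → best response U.
Player A against (East, Alpha): payoffs 1, 9 → best response D.
Player A against (East, Beta): payoffs 3, 7 → best response D.
Player A against (East, Gamma): payoffs 4, 6 → best response D.
Player B against (U, Alpha): payoffs 9, 7 → best response West.
Player B against (U, Beta): payoffs 6, 7 → best response East.
Player B against (U, Gamma): payoffs 8, 6 → best response West.
Player B against (D, Alpha): payoffs 7, 5 → best response West.
Player B against (D, Beta): payoffs 6, 5 → best response West.
Player B against (D, Gamma): payoffs 0, 4 → best response East.
Player C against (U, West): payoffs 1, 9, 5 → best response Beta.
Player C against (U, East): payoffs 6, 9, 8 → best response Beta.
Player C against (D, West): payoffs 8, 7, 9 → best response Gamma.
Player C against (D, East): payoffs 8, 7, 2 → best response Alpha.
No profile is a mutual best response for all players.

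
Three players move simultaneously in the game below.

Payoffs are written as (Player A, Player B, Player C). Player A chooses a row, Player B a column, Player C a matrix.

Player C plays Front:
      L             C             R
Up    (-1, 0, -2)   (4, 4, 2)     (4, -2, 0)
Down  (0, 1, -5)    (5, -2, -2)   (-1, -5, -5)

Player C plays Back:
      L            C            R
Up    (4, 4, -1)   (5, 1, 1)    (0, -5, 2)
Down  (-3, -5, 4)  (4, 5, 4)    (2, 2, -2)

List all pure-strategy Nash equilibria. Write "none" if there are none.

(Up, L, Front): Player A can switch to Down (-1 → 0). Not NE.
(Up, L, Back): Player A gets 4, best alternative -3; Player B gets 4, best alternative 1; Player C gets -1, best alternative -2. No profitable deviation — NE.
(Up, C, Front): Player A can switch to Down (4 → 5). Not NE.
(Up, C, Back): Player B can switch to L (1 → 4). Not NE.
(Up, R, Front): Player B can switch to L (-2 → 0). Not NE.
(Up, R, Back): Player A can switch to Down (0 → 2). Not NE.
(Down, L, Front): Player C can switch to Back (-5 → 4). Not NE.
(Down, L, Back): Player A can switch to Up (-3 → 4). Not NE.
(Down, C, Front): Player B can switch to L (-2 → 1). Not NE.
(Down, C, Back): Player A can switch to Up (4 → 5). Not NE.
(Down, R, Front): Player A can switch to Up (-1 → 4). Not NE.
(Down, R, Back): Player B can switch to C (2 → 5). Not NE.

Pure NE: (Up, L, Back)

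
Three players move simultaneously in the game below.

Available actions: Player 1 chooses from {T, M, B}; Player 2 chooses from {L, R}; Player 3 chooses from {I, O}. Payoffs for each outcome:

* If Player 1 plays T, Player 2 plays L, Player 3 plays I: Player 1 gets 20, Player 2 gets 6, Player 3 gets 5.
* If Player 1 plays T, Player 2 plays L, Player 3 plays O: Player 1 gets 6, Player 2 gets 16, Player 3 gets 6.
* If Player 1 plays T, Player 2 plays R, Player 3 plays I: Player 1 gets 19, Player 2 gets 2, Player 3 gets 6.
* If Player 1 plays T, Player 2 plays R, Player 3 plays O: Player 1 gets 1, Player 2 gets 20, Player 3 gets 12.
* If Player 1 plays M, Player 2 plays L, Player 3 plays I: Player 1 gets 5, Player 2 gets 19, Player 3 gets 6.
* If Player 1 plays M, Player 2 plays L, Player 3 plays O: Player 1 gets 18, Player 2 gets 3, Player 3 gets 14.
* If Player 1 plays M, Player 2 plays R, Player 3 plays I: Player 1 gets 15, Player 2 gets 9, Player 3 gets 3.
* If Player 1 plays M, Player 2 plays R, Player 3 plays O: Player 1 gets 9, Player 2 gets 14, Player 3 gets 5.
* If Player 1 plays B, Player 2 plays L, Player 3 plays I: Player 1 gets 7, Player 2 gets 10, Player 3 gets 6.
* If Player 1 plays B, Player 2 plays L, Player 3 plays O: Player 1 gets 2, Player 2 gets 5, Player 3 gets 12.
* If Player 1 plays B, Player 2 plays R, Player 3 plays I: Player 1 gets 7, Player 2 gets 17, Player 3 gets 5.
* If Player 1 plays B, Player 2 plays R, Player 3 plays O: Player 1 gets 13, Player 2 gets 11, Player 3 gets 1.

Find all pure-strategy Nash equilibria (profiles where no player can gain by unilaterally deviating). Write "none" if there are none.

No pure-strategy Nash equilibrium.

(T, L, I): Player 3 can switch to O (5 → 6). Not NE.
(T, L, O): Player 1 can switch to M (6 → 18). Not NE.
(T, R, I): Player 2 can switch to L (2 → 6). Not NE.
(T, R, O): Player 1 can switch to M (1 → 9). Not NE.
(M, L, I): Player 1 can switch to T (5 → 20). Not NE.
(M, L, O): Player 2 can switch to R (3 → 14). Not NE.
(M, R, I): Player 1 can switch to T (15 → 19). Not NE.
(M, R, O): Player 1 can switch to B (9 → 13). Not NE.
(The remaining 4 profiles each have a profitable deviation by the same check.)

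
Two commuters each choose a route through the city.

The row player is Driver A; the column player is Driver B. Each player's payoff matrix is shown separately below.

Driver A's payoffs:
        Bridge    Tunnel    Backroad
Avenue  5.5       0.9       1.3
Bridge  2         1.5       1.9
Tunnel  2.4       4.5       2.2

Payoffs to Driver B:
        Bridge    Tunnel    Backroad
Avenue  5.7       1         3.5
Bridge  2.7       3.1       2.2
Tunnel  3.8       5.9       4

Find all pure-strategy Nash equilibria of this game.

The pure Nash equilibria are (Avenue, Bridge); (Tunnel, Tunnel).

(Avenue, Bridge): Driver A gets 5.5, best alternative 2.4; Driver B gets 5.7, best alternative 3.5. No profitable deviation — NE.
(Avenue, Tunnel): Driver A can switch to Bridge (0.9 → 1.5). Not NE.
(Avenue, Backroad): Driver A can switch to Bridge (1.3 → 1.9). Not NE.
(Bridge, Bridge): Driver A can switch to Avenue (2 → 5.5). Not NE.
(Bridge, Tunnel): Driver A can switch to Tunnel (1.5 → 4.5). Not NE.
(Bridge, Backroad): Driver A can switch to Tunnel (1.9 → 2.2). Not NE.
(Tunnel, Bridge): Driver A can switch to Avenue (2.4 → 5.5). Not NE.
(Tunnel, Tunnel): Driver A gets 4.5, best alternative 1.5; Driver B gets 5.9, best alternative 4. No profitable deviation — NE.
(Tunnel, Backroad): Driver B can switch to Tunnel (4 → 5.9). Not NE.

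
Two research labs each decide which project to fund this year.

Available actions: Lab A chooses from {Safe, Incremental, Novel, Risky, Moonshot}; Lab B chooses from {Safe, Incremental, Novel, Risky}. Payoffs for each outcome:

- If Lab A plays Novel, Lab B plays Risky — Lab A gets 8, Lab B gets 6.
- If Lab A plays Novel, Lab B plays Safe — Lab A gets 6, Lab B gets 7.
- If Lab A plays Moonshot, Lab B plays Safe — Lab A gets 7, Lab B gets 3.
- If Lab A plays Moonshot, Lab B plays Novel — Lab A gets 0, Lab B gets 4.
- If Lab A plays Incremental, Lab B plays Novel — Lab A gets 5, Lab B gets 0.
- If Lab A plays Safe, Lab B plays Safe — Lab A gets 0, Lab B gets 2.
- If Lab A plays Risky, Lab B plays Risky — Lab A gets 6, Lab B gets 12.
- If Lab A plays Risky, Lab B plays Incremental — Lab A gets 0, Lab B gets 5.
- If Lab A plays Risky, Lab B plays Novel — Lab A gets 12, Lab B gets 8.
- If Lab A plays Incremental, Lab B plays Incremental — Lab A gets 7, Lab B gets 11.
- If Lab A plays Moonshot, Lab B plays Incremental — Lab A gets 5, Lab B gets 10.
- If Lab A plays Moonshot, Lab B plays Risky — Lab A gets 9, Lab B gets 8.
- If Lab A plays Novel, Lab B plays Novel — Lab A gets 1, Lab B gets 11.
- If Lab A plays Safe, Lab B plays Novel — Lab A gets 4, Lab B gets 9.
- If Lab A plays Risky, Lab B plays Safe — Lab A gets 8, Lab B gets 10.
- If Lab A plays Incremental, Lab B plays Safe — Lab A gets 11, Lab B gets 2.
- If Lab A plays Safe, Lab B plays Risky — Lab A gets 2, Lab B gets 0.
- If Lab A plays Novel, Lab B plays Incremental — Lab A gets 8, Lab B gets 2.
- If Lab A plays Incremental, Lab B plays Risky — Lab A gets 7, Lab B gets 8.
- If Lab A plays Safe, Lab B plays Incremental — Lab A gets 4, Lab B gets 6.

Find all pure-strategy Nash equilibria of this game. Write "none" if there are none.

No pure-strategy Nash equilibrium.

(Safe, Safe): Lab A can switch to Incremental (0 → 11). Not NE.
(Safe, Incremental): Lab A can switch to Incremental (4 → 7). Not NE.
(Safe, Novel): Lab A can switch to Incremental (4 → 5). Not NE.
(Safe, Risky): Lab A can switch to Incremental (2 → 7). Not NE.
(Incremental, Safe): Lab B can switch to Incremental (2 → 11). Not NE.
(Incremental, Incremental): Lab A can switch to Novel (7 → 8). Not NE.
(Incremental, Novel): Lab A can switch to Risky (5 → 12). Not NE.
(Incremental, Risky): Lab A can switch to Novel (7 → 8). Not NE.
(Novel, Safe): Lab A can switch to Incremental (6 → 11). Not NE.
(Novel, Incremental): Lab B can switch to Safe (2 → 7). Not NE.
(Novel, Novel): Lab A can switch to Safe (1 → 4). Not NE.
(Novel, Risky): Lab A can switch to Moonshot (8 → 9). Not NE.
(The remaining 8 profiles each have a profitable deviation by the same check.)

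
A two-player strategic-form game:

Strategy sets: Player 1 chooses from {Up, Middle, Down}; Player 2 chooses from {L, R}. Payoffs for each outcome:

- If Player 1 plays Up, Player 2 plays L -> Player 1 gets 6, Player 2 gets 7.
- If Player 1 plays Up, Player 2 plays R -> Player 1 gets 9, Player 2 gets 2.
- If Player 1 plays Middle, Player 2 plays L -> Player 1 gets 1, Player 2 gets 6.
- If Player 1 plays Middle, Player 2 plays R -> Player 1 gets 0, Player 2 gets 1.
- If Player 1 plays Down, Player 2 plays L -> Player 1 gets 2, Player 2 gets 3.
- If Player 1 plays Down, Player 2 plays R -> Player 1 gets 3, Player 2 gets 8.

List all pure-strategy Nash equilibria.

(Up, L)

(Up, L): Player 1 gets 6, best alternative 2; Player 2 gets 7, best alternative 2. No profitable deviation — NE.
(Up, R): Player 2 can switch to L (2 → 7). Not NE.
(Middle, L): Player 1 can switch to Up (1 → 6). Not NE.
(Middle, R): Player 1 can switch to Up (0 → 9). Not NE.
(Down, L): Player 1 can switch to Up (2 → 6). Not NE.
(Down, R): Player 1 can switch to Up (3 → 9). Not NE.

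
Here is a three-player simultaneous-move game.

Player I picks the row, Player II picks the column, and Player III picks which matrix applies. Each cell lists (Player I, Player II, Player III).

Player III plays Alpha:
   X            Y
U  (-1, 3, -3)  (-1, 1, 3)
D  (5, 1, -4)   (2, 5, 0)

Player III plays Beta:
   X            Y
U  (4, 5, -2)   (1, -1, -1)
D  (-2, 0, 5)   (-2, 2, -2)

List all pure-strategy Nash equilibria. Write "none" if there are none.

Player I against (X, Alpha): payoffs -1, 5 → best response D.
Player I against (X, Beta): payoffs 4, -2 → best response U.
Player I against (Y, Alpha): payoffs -1, 2 → best response D.
Player I against (Y, Beta): payoffs 1, -2 → best response U.
Player II against (U, Alpha): payoffs 3, 1 → best response X.
Player II against (U, Beta): payoffs 5, -1 → best response X.
Player II against (D, Alpha): payoffs 1, 5 → best response Y.
Player II against (D, Beta): payoffs 0, 2 → best response Y.
Player III against (U, X): payoffs -3, -2 → best response Beta.
Player III against (U, Y): payoffs 3, -1 → best response Alpha.
Player III against (D, X): payoffs -4, 5 → best response Beta.
Player III against (D, Y): payoffs 0, -2 → best response Alpha.
Mutual best responses: (U, X, Beta); (D, Y, Alpha).

Pure-strategy Nash equilibria: (U, X, Beta), (D, Y, Alpha)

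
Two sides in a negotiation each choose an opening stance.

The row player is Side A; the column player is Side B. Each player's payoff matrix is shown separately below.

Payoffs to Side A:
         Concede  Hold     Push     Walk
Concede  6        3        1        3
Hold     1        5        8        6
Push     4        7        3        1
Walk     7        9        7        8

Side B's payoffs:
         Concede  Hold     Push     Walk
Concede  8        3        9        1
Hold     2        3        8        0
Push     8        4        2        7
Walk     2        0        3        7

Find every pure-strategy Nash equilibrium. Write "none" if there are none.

The pure Nash equilibria are (Hold, Push), (Walk, Walk).

Side A against Concede: payoffs 6, 1, 4, 7 → best response Walk.
Side A against Hold: payoffs 3, 5, 7, 9 → best response Walk.
Side A against Push: payoffs 1, 8, 3, 7 → best response Hold.
Side A against Walk: payoffs 3, 6, 1, 8 → best response Walk.
Side B against Concede: payoffs 8, 3, 9, 1 → best response Push.
Side B against Hold: payoffs 2, 3, 8, 0 → best response Push.
Side B against Push: payoffs 8, 4, 2, 7 → best response Concede.
Side B against Walk: payoffs 2, 0, 3, 7 → best response Walk.
Mutual best responses: (Hold, Push); (Walk, Walk).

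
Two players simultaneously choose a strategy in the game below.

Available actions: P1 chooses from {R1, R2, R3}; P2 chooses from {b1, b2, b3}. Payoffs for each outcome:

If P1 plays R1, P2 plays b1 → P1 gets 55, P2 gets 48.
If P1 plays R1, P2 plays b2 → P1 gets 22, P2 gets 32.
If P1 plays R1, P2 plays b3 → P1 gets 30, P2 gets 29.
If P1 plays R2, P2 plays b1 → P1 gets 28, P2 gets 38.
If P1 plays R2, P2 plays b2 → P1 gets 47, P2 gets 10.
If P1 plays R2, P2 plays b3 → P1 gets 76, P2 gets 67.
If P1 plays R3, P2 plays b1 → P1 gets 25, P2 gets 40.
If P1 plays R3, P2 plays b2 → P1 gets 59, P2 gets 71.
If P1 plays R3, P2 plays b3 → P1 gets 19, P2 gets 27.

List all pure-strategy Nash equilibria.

P1 against b1: payoffs 55, 28, 25 → best response R1.
P1 against b2: payoffs 22, 47, 59 → best response R3.
P1 against b3: payoffs 30, 76, 19 → best response R2.
P2 against R1: payoffs 48, 32, 29 → best response b1.
P2 against R2: payoffs 38, 10, 67 → best response b3.
P2 against R3: payoffs 40, 71, 27 → best response b2.
Mutual best responses: (R1, b1); (R2, b3); (R3, b2).

(R1, b1), (R2, b3), (R3, b2)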